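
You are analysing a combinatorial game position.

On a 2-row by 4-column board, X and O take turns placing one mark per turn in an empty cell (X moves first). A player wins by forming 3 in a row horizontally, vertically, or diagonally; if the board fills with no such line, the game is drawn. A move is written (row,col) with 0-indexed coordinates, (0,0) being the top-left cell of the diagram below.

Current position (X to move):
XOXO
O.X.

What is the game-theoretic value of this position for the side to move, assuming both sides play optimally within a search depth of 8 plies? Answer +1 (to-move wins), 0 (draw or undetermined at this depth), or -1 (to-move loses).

value(XOXO/O.X., X) = 0

[XOXO/O.X.] X move#1: (1,1):+0/XOXO/OXX.*, (1,3):+0/XOXO/O.XX
[XOXO/OXX.] O move#2: (1,3):+0/XOXO/OXXO*
[XOXO/OXXO] end (terminal +0, X#3); searched XOXO/O.X. to 8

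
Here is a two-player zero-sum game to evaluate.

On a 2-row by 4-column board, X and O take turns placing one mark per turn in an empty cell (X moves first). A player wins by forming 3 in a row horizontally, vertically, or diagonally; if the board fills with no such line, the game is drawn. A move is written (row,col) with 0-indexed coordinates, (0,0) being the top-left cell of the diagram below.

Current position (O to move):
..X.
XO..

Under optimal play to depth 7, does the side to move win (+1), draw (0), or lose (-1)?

value(..X./XO.., O) = 0

ply 1, O at ..X./XO.. | (0,0)=+0→O.X./XO..*; (0,1)=+0→.OX./XO..; (0,3)=+0→..XO/XO..; (1,2)=+0→..X./XOO.; (1,3)=+0→..X./XO.O
ply 2, X at O.X./XO.. | (0,1)=+0→OXX./XO..*; (0,3)=+0→O.XX/XO..; (1,2)=+0→O.X./XOX.; (1,3)=+0→O.X./XO.X
ply 3, O at OXX./XO.. | (0,3)=+0→OXXO/XO..*; (1,2)=-1→OXX./XOO.; (1,3)=-1→OXX./XO.O
ply 4, X at OXXO/XO.. | (1,2)=+0→OXXO/XOX.*; (1,3)=+0→OXXO/XO.X
ply 5, O at OXXO/XOX. | (1,3)=+0→OXXO/XOXO*
ply 6: OXXO/XOXO is terminal +0 (X); from ..X./XO.. depth 7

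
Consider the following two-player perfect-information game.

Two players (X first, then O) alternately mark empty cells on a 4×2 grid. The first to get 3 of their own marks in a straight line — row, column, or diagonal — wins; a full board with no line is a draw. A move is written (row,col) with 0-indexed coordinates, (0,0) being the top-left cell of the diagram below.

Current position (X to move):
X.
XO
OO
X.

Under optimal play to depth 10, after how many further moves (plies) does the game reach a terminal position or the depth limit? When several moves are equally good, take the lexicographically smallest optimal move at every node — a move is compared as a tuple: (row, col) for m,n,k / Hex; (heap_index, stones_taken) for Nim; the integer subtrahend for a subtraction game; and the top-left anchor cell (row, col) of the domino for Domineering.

[X./XO/OO/X.] X move#1: (0,1):-1/XX/XO/OO/X.*, (3,1):-1/X./XO/OO/XX
[XX/XO/OO/X.] O move#2: (3,1):+1/XX/XO/OO/XO*
[XX/XO/OO/XO] end (terminal -1, X#3); searched X./XO/OO/X. to 10

PV length from [X./XO/OO/X.]: 2 plies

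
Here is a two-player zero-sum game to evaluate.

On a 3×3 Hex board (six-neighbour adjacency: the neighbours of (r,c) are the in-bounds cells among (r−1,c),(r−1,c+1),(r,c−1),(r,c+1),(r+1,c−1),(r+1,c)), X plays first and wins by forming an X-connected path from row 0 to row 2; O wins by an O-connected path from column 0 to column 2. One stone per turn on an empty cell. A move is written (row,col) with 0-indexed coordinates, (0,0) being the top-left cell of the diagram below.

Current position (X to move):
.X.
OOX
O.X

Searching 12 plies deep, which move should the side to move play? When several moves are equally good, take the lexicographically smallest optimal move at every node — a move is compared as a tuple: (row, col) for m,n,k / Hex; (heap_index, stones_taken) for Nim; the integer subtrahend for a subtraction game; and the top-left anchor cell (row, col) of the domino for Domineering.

p1 X@[.X./OOX/O.X]: (0,0)[XX./OOX/O.X]-1 (0,2)[.XX/OOX/O.X]+1* (2,1)[.X./OOX/OXX]-1
p2 O@[.XX/OOX/O.X] terminal -1; root [.X./OOX/O.X] d12

X's best at [.X./OOX/O.X]: (0,2)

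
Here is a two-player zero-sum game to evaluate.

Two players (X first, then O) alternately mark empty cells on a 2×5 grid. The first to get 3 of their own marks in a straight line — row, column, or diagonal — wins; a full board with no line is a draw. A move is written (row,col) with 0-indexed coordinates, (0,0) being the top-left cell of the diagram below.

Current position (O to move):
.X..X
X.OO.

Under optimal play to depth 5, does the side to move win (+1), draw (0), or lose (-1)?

p1 O@[.X..X/X.OO.]: (0,0)[OX..X/X.OO.]+1* (0,2)[.XO.X/X.OO.]+1 (0,3)[.X.OX/X.OO.]+1 (1,1)[.X..X/XOOO.]+1 (1,4)[.X..X/X.OOO]+1
p2 X@[OX..X/X.OO.]: (0,2)[OXX.X/X.OO.]-1* (0,3)[OX.XX/X.OO.]-1 (1,1)[OX..X/XXOO.]-1 (1,4)[OX..X/X.OOX]-1
p3 O@[OXX.X/X.OO.]: (0,3)[OXXOX/X.OO.]+1* (1,1)[OXX.X/XOOO.]+1 (1,4)[OXX.X/X.OOO]+1
p4 X@[OXXOX/X.OO.]: (1,1)[OXXOX/XXOO.]-1* (1,4)[OXXOX/X.OOX]-1
p5 O@[OXXOX/XXOO.]: (1,4)[OXXOX/XXOOO]+1*
p6 X@[OXXOX/XXOOO] terminal -1; root [.X..X/X.OO.] d5

value(.X..X/X.OO., O) = +1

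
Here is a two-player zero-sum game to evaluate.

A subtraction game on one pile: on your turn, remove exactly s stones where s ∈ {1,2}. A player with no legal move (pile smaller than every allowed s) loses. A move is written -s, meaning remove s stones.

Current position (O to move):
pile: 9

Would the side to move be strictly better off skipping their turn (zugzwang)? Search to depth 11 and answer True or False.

zugzwang(9, O) = True

[9] O move#1: -1:-1/8*, -2:-1/7
[8] X move#2: -1:-1/7, -2:+1/6*
[6] O move#3: -1:-1/5*, -2:-1/4
[5] X move#4: -1:-1/4, -2:+1/3*
[3] O move#5: -1:-1/2*, -2:-1/1
[2] X move#6: -1:-1/1, -2:+1/0*
[0] end (terminal -1, O#7); searched 9 to 11
suppose O passes — search the same position with X to move:
pass> [9] X move#1: -1:-1/8*, -2:-1/7
pass> [8] O move#2: -1:-1/7, -2:+1/6*
pass> [6] X move#3: -1:-1/5*, -2:-1/4
pass> [5] O move#4: -1:-1/4, -2:+1/3*
pass> [3] X move#5: -1:-1/2*, -2:-1/1
pass> [2] O move#6: -1:-1/1, -2:+1/0*
pass> [0] end (terminal -1, X#7); searched 9 to 11
for O: play -1, pass +1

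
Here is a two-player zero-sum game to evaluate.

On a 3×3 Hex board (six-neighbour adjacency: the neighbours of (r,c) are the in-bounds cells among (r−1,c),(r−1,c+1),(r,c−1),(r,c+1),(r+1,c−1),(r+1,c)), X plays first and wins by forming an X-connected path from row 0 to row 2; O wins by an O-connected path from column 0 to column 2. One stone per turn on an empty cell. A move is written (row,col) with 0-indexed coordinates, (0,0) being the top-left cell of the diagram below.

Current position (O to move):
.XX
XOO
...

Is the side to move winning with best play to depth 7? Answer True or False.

O winning at [.XX/XOO/...]: True

p1 O@[.XX/XOO/...]: (0,0)[OXX/XOO/...]-1 (2,0)[.XX/XOO/O..]+1* (2,1)[.XX/XOO/.O.]-1 (2,2)[.XX/XOO/..O]-1
p2 X@[.XX/XOO/O..] terminal -1; root [.XX/XOO/...] d7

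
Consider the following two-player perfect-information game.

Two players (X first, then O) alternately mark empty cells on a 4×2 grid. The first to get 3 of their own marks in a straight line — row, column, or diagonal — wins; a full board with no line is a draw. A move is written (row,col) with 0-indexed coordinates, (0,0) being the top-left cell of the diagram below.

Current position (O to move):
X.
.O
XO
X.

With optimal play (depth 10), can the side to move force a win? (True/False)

O winning at [X./.O/XO/X.]: True

[X./.O/XO/X.] O move#1: (0,1):+1/XO/.O/XO/X.*, (1,0):+1/X./OO/XO/X., (3,1):+1/X./.O/XO/XO
[XO/.O/XO/X.] end (terminal -1, X#2); searched X./.O/XO/X. to 10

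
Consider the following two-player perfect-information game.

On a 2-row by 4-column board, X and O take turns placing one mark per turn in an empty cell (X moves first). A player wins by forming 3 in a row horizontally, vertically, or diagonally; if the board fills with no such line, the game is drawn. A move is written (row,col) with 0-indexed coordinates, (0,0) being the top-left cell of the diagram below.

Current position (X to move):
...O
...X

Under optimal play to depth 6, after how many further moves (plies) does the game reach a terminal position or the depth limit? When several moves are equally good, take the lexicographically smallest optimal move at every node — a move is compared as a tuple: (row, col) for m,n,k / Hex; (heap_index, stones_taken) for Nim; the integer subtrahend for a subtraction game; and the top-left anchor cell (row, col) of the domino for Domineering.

ply 1, X at ...O/...X | (0,0)=+0→X..O/...X*; (0,1)=+0→.X.O/...X; (0,2)=+0→..XO/...X; (1,0)=+0→...O/X..X; (1,1)=+0→...O/.X.X; (1,2)=+0→...O/..XX
ply 2, O at X..O/...X | (0,1)=+0→XO.O/...X*; (0,2)=+0→X.OO/...X; (1,0)=+0→X..O/O..X; (1,1)=+0→X..O/.O.X; (1,2)=+0→X..O/..OX
ply 3, X at XO.O/...X | (0,2)=+0→XOXO/...X*; (1,0)=-1→XO.O/X..X; (1,1)=-1→XO.O/.X.X; (1,2)=-1→XO.O/..XX
ply 4, O at XOXO/...X | (1,0)=+0→XOXO/O..X*; (1,1)=+0→XOXO/.O.X; (1,2)=+0→XOXO/..OX
ply 5, X at XOXO/O..X | (1,1)=+0→XOXO/OX.X*; (1,2)=+0→XOXO/O.XX
ply 6, O at XOXO/OX.X | (1,2)=+0→XOXO/OXOX*
ply 7: XOXO/OXOX is terminal +0 (X); from ...O/...X depth 6

PV length from [...O/...X]: 6 plies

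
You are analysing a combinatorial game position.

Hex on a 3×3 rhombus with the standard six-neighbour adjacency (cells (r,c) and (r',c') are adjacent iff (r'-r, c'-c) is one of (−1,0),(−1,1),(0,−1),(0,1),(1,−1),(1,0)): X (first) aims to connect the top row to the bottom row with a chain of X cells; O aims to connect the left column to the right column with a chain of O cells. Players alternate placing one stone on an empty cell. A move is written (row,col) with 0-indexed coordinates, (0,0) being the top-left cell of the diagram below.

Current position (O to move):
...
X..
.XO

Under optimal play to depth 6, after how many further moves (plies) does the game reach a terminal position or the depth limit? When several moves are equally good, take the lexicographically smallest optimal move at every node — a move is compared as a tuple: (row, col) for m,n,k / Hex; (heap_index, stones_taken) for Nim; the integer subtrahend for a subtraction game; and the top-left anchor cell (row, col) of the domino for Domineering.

ply 1, O at .../X../.XO | (0,0)=-1→O../X../.XO*; (0,1)=-1→.O./X../.XO; (0,2)=-1→..O/X../.XO; (1,1)=-1→.../XO./.XO; (1,2)=-1→.../X.O/.XO; (2,0)=-1→.../X../OXO
ply 2, X at O../X../.XO | (0,1)=+1→OX./X../.XO*; (0,2)=+1→O.X/X../.XO; (1,1)=+1→O../XX./.XO; (1,2)=+1→O../X.X/.XO; (2,0)=+1→O../X../XXO
ply 3, O at OX./X../.XO | (0,2)=-1→OXO/X../.XO*; (1,1)=-1→OX./XO./.XO; (1,2)=-1→OX./X.O/.XO; (2,0)=-1→OX./X../OXO
ply 4, X at OXO/X../.XO | (1,1)=+1→OXO/XX./.XO*; (1,2)=+1→OXO/X.X/.XO; (2,0)=+1→OXO/X../XXO
ply 5: OXO/XX./.XO is terminal -1 (O); from .../X../.XO depth 6

PV length from [.../X../.XO]: 4 plies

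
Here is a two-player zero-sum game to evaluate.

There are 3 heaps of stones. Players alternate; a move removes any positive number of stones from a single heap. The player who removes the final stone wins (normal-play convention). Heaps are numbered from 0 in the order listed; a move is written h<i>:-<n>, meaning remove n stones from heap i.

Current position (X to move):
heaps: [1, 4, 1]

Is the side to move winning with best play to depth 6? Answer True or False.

[(1,4,1)] X move#1: h0:-1:-1/(0,4,1), h1:-1:-1/(1,3,1), h1:-2:-1/(1,2,1), h1:-3:-1/(1,1,1), h1:-4:+1/(1,0,1)*, h2:-1:-1/(1,4,0)
[(1,0,1)] O move#2: h0:-1:-1/(0,0,1)*, h2:-1:-1/(1,0,0)
[(0,0,1)] X move#3: h2:-1:+1/(0,0,0)*
[(0,0,0)] end (terminal -1, O#4); searched (1,4,1) to 6

X winning at [(1,4,1)]: True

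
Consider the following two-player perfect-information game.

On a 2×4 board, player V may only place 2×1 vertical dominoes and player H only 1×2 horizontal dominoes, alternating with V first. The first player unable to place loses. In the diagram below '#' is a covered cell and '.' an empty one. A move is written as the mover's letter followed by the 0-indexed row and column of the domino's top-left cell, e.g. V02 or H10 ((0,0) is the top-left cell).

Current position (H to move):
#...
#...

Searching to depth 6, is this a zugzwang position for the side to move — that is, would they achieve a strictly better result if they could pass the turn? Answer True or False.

[#.../#...] H move#1: H01:+1/###./#...*, H02:+1/#.##/#..., H11:+1/#.../###., H12:+1/#.../#.##
[###./#...] V move#2: V03:-1/####/#..#*
[####/#..#] H move#3: H11:+1/####/####*
[####/####] end (terminal -1, V#4); searched #.../#... to 6
suppose H passes — search the same position with V to move:
pass> [#.../#...] V move#1: V01:-1/##../##.., V02:+1/#.#./#.#.*, V03:-1/#..#/#..#
pass> [#.#./#.#.] end (terminal -1, H#2); searched #.../#... to 6
for H: play +1, pass -1

zugzwang(#.../#..., H) = False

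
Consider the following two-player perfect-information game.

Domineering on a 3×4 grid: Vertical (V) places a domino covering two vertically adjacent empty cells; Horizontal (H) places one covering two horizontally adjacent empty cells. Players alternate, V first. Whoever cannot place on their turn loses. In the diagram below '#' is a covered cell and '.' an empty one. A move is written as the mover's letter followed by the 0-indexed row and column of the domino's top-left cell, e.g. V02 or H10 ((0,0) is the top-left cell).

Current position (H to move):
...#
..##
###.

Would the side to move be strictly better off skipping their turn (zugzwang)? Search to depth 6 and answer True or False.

[...#/..##/###.] H move#1: H00:+1/##.#/..##/###.*, H01:-1/.###/..##/###., H10:+1/...#/####/###.
[##.#/..##/###.] end (terminal -1, V#2); searched ...#/..##/###. to 6
suppose H passes — search the same position with V to move:
pass> [...#/..##/###.] V move#1: V00:-1/#..#/#.##/###., V01:+1/.#.#/.###/###.*
pass> [.#.#/.###/###.] end (terminal -1, H#2); searched ...#/..##/###. to 6
for H: play +1, pass -1

zugzwang(...#/..##/###., H) = False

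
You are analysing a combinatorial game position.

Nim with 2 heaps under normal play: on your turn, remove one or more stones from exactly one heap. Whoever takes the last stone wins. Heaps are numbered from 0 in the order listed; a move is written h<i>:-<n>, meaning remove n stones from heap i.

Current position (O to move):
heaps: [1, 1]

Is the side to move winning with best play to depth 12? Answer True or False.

ply 1, O at (1,1) | h0:-1=-1→(0,1)*; h1:-1=-1→(1,0)
ply 2, X at (0,1) | h1:-1=+1→(0,0)*
ply 3: (0,0) is terminal -1 (O); from (1,1) depth 12

O winning at [(1,1)]: False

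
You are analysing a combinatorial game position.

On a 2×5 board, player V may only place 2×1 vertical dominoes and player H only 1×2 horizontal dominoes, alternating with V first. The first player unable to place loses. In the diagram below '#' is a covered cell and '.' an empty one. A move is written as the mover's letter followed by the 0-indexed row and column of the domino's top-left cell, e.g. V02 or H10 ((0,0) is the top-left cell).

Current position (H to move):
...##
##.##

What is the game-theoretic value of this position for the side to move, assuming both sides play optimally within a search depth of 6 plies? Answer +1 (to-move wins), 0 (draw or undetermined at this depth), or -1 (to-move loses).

[...##/##.##] H move#1: H00:-1/##.##/##.##, H01:+1/.####/##.##*
[.####/##.##] end (terminal -1, V#2); searched ...##/##.## to 6

value(...##/##.##, H) = +1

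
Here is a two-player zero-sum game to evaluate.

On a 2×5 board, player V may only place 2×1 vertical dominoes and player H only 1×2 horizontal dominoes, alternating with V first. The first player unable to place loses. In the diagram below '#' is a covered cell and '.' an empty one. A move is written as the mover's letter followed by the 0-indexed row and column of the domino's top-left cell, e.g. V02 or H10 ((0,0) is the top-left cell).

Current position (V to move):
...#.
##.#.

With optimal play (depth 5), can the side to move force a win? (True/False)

V winning at [...#./##.#.]: True

[...#./##.#.] V move#1: V02:+1/..##./####.*, V04:-1/...##/##.##
[..##./####.] H move#2: H00:-1/####./####.*
[####./####.] V move#3: V04:+1/#####/#####*
[#####/#####] end (terminal -1, H#4); searched ...#./##.#. to 5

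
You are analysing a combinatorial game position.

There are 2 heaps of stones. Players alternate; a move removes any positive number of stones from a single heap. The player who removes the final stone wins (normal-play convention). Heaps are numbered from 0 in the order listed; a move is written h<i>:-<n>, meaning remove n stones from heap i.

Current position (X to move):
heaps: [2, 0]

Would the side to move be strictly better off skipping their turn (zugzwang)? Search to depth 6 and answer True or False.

zugzwang((2,0), X) = False

[(2,0)] X move#1: h0:-1:-1/(1,0), h0:-2:+1/(0,0)*
[(0,0)] end (terminal -1, O#2); searched (2,0) to 6
suppose X passes — search the same position with O to move:
pass> [(2,0)] O move#1: h0:-1:-1/(1,0), h0:-2:+1/(0,0)*
pass> [(0,0)] end (terminal -1, X#2); searched (2,0) to 6
for X: play +1, pass -1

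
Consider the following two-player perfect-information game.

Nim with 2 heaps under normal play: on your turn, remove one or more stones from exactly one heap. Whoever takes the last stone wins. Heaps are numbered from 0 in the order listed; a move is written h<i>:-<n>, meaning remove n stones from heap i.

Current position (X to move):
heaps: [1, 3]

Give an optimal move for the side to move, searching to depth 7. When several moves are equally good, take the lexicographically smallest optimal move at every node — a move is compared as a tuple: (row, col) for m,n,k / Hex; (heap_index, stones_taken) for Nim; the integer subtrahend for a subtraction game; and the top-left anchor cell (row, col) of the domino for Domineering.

X's best at [(1,3)]: h1:-2

p1 X@[(1,3)]: h0:-1[(0,3)]-1 h1:-1[(1,2)]-1 h1:-2[(1,1)]+1* h1:-3[(1,0)]-1
p2 O@[(1,1)]: h0:-1[(0,1)]-1* h1:-1[(1,0)]-1
p3 X@[(0,1)]: h1:-1[(0,0)]+1*
p4 O@[(0,0)] terminal -1; root [(1,3)] d7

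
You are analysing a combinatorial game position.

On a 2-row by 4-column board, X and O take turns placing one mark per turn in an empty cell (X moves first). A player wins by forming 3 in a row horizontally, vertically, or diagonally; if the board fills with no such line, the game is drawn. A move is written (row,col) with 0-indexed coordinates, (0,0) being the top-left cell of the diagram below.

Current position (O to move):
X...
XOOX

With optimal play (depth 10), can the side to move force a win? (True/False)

O winning at [X.../XOOX]: False

[X.../XOOX] O move#1: (0,1):+0/XO../XOOX*, (0,2):+0/X.O./XOOX, (0,3):+0/X..O/XOOX
[XO../XOOX] X move#2: (0,2):+0/XOX./XOOX*, (0,3):+0/XO.X/XOOX
[XOX./XOOX] O move#3: (0,3):+0/XOXO/XOOX*
[XOXO/XOOX] end (terminal +0, X#4); searched X.../XOOX to 10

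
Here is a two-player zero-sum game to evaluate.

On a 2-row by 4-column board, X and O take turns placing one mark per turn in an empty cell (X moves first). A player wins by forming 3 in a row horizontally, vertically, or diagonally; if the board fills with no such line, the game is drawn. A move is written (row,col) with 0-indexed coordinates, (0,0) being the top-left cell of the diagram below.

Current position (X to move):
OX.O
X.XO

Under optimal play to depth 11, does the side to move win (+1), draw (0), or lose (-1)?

value(OX.O/X.XO, X) = +1

p1 X@[OX.O/X.XO]: (0,2)[OXXO/X.XO]+0 (1,1)[OX.O/XXXO]+1*
p2 O@[OX.O/XXXO] terminal -1; root [OX.O/X.XO] d11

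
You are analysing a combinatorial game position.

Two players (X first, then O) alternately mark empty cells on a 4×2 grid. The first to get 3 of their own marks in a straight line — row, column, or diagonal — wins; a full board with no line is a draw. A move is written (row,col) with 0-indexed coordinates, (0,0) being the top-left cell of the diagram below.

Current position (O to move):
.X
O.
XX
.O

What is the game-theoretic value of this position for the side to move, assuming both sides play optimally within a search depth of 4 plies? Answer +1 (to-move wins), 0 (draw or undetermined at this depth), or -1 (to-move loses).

[.X/O./XX/.O] O move#1: (0,0):-1/OX/O./XX/.O, (1,1):+0/.X/OO/XX/.O*, (3,0):-1/.X/O./XX/OO
[.X/OO/XX/.O] X move#2: (0,0):+0/XX/OO/XX/.O*, (3,0):+0/.X/OO/XX/XO
[XX/OO/XX/.O] O move#3: (3,0):+0/XX/OO/XX/OO*
[XX/OO/XX/OO] end (terminal +0, X#4); searched .X/O./XX/.O to 4

value(.X/O./XX/.O, O) = 0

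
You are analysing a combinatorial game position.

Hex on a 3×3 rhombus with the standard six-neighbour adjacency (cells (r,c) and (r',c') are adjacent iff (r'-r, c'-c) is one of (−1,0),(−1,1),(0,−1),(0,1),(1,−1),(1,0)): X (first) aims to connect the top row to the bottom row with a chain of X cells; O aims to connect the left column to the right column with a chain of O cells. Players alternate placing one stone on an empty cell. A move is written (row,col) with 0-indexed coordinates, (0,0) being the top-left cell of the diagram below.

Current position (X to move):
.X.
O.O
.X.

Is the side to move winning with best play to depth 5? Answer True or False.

X winning at [.X./O.O/.X.]: True

[.X./O.O/.X.] X move#1: (0,0):-1/XX./O.O/.X., (0,2):-1/.XX/O.O/.X., (1,1):+1/.X./OXO/.X.*, (2,0):-1/.X./O.O/XX., (2,2):-1/.X./O.O/.XX
[.X./OXO/.X.] end (terminal -1, O#2); searched .X./O.O/.X. to 5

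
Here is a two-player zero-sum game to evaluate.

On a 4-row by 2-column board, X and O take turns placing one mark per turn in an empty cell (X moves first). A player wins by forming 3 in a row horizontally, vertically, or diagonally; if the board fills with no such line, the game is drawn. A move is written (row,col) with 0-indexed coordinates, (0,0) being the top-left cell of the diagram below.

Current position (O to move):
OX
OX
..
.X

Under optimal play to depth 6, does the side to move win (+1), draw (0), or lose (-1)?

ply 1, O at OX/OX/../.X | (2,0)=+1→OX/OX/O./.X*; (2,1)=+0→OX/OX/.O/.X; (3,0)=-1→OX/OX/../OX
ply 2: OX/OX/O./.X is terminal -1 (X); from OX/OX/../.X depth 6

value(OX/OX/../.X, O) = +1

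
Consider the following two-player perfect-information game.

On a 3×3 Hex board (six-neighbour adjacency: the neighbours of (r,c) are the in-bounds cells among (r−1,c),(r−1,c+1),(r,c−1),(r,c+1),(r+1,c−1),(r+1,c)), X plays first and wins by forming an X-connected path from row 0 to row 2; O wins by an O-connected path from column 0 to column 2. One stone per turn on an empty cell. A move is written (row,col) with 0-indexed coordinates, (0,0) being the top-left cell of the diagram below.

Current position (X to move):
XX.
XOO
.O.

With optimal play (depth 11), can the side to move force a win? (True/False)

X winning at [XX./XOO/.O.]: True

ply 1, X at XX./XOO/.O. | (0,2)=-1→XXX/XOO/.O.; (2,0)=+1→XX./XOO/XO.*; (2,2)=-1→XX./XOO/.OX
ply 2: XX./XOO/XO. is terminal -1 (O); from XX./XOO/.O. depth 11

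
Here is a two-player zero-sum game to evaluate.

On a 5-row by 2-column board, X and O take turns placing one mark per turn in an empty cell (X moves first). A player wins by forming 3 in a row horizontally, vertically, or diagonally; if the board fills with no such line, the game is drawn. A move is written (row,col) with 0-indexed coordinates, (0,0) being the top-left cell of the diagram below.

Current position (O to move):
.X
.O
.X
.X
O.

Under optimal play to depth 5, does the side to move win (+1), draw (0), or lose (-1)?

value(.X/.O/.X/.X/O., O) = 0

ply 1, O at .X/.O/.X/.X/O. | (0,0)=-1→OX/.O/.X/.X/O.; (1,0)=-1→.X/OO/.X/.X/O.; (2,0)=-1→.X/.O/OX/.X/O.; (3,0)=-1→.X/.O/.X/OX/O.; (4,1)=+0→.X/.O/.X/.X/OO*
ply 2, X at .X/.O/.X/.X/OO | (0,0)=+0→XX/.O/.X/.X/OO*; (1,0)=+0→.X/XO/.X/.X/OO; (2,0)=+0→.X/.O/XX/.X/OO; (3,0)=+0→.X/.O/.X/XX/OO
ply 3, O at XX/.O/.X/.X/OO | (1,0)=+0→XX/OO/.X/.X/OO*; (2,0)=+0→XX/.O/OX/.X/OO; (3,0)=+0→XX/.O/.X/OX/OO
ply 4, X at XX/OO/.X/.X/OO | (2,0)=+0→XX/OO/XX/.X/OO*; (3,0)=+0→XX/OO/.X/XX/OO
ply 5, O at XX/OO/XX/.X/OO | (3,0)=+0→XX/OO/XX/OX/OO*
ply 6: XX/OO/XX/OX/OO is terminal +0 (X); from .X/.O/.X/.X/O. depth 5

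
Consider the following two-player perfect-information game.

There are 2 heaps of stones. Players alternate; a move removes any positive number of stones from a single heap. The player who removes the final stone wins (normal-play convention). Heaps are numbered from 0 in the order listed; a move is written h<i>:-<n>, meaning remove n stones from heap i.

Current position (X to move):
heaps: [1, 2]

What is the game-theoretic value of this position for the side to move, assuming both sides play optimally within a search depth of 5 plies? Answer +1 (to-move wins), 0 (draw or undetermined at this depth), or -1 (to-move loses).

p1 X@[(1,2)]: h0:-1[(0,2)]-1 h1:-1[(1,1)]+1* h1:-2[(1,0)]-1
p2 O@[(1,1)]: h0:-1[(0,1)]-1* h1:-1[(1,0)]-1
p3 X@[(0,1)]: h1:-1[(0,0)]+1*
p4 O@[(0,0)] terminal -1; root [(1,2)] d5

value((1,2), X) = +1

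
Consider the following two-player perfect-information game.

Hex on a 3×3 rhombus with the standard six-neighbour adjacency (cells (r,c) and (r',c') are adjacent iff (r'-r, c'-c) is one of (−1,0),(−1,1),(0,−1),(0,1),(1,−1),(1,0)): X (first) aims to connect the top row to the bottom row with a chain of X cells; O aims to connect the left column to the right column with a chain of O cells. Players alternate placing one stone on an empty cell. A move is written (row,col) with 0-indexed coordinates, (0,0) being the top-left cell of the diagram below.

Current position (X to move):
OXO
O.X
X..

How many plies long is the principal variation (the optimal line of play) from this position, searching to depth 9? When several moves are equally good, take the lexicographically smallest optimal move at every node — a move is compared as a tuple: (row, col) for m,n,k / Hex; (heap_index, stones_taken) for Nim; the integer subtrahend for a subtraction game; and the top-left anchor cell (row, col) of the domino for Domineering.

[OXO/O.X/X..] X move#1: (1,1):+1/OXO/OXX/X..*, (2,1):-1/OXO/O.X/XX., (2,2):-1/OXO/O.X/X.X
[OXO/OXX/X..] end (terminal -1, O#2); searched OXO/O.X/X.. to 9

PV length from [OXO/O.X/X..]: 1 ply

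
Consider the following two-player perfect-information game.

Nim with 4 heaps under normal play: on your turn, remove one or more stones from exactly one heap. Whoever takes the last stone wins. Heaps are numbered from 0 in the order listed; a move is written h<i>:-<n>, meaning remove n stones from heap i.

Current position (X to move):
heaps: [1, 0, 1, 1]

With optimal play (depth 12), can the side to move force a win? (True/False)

X winning at [(1,0,1,1)]: True

ply 1, X at (1,0,1,1) | h0:-1=+1→(0,0,1,1)*; h2:-1=+1→(1,0,0,1); h3:-1=+1→(1,0,1,0)
ply 2, O at (0,0,1,1) | h2:-1=-1→(0,0,0,1)*; h3:-1=-1→(0,0,1,0)
ply 3, X at (0,0,0,1) | h3:-1=+1→(0,0,0,0)*
ply 4: (0,0,0,0) is terminal -1 (O); from (1,0,1,1) depth 12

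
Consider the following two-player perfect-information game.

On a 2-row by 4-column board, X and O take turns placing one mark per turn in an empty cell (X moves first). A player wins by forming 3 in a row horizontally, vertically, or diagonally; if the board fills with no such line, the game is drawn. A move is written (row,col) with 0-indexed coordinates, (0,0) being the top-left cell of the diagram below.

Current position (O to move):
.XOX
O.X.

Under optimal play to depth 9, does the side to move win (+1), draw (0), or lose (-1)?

[.XOX/O.X.] O move#1: (0,0):+0/OXOX/O.X.*, (1,1):+0/.XOX/OOX., (1,3):+0/.XOX/O.XO
[OXOX/O.X.] X move#2: (1,1):+0/OXOX/OXX.*, (1,3):+0/OXOX/O.XX
[OXOX/OXX.] O move#3: (1,3):+0/OXOX/OXXO*
[OXOX/OXXO] end (terminal +0, X#4); searched .XOX/O.X. to 9

value(.XOX/O.X., O) = 0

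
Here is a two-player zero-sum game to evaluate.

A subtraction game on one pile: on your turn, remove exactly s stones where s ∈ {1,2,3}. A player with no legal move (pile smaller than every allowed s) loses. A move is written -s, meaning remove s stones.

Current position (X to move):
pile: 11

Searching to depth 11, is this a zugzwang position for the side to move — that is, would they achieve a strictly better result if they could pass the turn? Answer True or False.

zugzwang(11, X) = False

p1 X@[11]: -1[10]-1 -2[9]-1 -3[8]+1*
p2 O@[8]: -1[7]-1* -2[6]-1 -3[5]-1
p3 X@[7]: -1[6]-1 -2[5]-1 -3[4]+1*
p4 O@[4]: -1[3]-1* -2[2]-1 -3[1]-1
p5 X@[3]: -1[2]-1 -2[1]-1 -3[0]+1*
p6 O@[0] terminal -1; root [11] d11
if X skipped the turn, O would face:
~ p1 O@[11]: -1[10]-1 -2[9]-1 -3[8]+1*
~ p2 X@[8]: -1[7]-1* -2[6]-1 -3[5]-1
~ p3 O@[7]: -1[6]-1 -2[5]-1 -3[4]+1*
~ p4 X@[4]: -1[3]-1* -2[2]-1 -3[1]-1
~ p5 O@[3]: -1[2]-1 -2[1]-1 -3[0]+1*
~ p6 X@[0] terminal -1; root [11] d11
compare (X): move=+1 vs pass=-1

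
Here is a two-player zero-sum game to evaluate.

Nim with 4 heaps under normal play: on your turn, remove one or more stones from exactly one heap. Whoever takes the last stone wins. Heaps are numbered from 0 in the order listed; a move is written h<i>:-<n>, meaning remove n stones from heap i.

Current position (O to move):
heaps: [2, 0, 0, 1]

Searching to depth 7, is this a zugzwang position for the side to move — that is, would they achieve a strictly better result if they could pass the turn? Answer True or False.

[(2,0,0,1)] O move#1: h0:-1:+1/(1,0,0,1)*, h0:-2:-1/(0,0,0,1), h3:-1:-1/(2,0,0,0)
[(1,0,0,1)] X move#2: h0:-1:-1/(0,0,0,1)*, h3:-1:-1/(1,0,0,0)
[(0,0,0,1)] O move#3: h3:-1:+1/(0,0,0,0)*
[(0,0,0,0)] end (terminal -1, X#4); searched (2,0,0,1) to 7
suppose O passes — search the same position with X to move:
pass> [(2,0,0,1)] X move#1: h0:-1:+1/(1,0,0,1)*, h0:-2:-1/(0,0,0,1), h3:-1:-1/(2,0,0,0)
pass> [(1,0,0,1)] O move#2: h0:-1:-1/(0,0,0,1)*, h3:-1:-1/(1,0,0,0)
pass> [(0,0,0,1)] X move#3: h3:-1:+1/(0,0,0,0)*
pass> [(0,0,0,0)] end (terminal -1, O#4); searched (2,0,0,1) to 7
for O: play +1, pass -1

zugzwang((2,0,0,1), O) = False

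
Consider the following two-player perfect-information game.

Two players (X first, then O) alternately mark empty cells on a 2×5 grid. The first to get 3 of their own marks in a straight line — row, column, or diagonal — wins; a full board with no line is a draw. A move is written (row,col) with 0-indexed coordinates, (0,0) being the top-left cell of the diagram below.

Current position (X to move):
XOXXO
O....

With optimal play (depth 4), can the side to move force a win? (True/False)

[XOXXO/O....] X move#1: (1,1):+0/XOXXO/OX...*, (1,2):+0/XOXXO/O.X.., (1,3):+0/XOXXO/O..X., (1,4):+0/XOXXO/O...X
[XOXXO/OX...] O move#2: (1,2):+0/XOXXO/OXO..*, (1,3):+0/XOXXO/OX.O., (1,4):+0/XOXXO/OX..O
[XOXXO/OXO..] X move#3: (1,3):+0/XOXXO/OXOX.*, (1,4):+0/XOXXO/OXO.X
[XOXXO/OXOX.] O move#4: (1,4):+0/XOXXO/OXOXO*
[XOXXO/OXOXO] end (terminal +0, X#5); searched XOXXO/O.... to 4

X winning at [XOXXO/O....]: False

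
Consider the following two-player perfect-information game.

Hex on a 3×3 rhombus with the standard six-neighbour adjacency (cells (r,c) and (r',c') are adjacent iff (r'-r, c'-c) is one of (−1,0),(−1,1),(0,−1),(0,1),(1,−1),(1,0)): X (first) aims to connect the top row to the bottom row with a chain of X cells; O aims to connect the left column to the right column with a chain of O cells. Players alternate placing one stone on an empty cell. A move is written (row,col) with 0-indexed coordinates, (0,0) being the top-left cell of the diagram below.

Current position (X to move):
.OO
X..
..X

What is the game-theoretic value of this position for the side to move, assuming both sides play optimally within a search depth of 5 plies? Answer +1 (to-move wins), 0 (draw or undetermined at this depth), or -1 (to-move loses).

value(.OO/X../..X, X) = +1

[.OO/X../..X] X move#1: (0,0):+1/XOO/X../..X*, (1,1):-1/.OO/XX./..X, (1,2):-1/.OO/X.X/..X, (2,0):-1/.OO/X../X.X, (2,1):-1/.OO/X../.XX
[XOO/X../..X] O move#2: (1,1):-1/XOO/XO./..X*, (1,2):-1/XOO/X.O/..X, (2,0):-1/XOO/X../O.X, (2,1):-1/XOO/X../.OX
[XOO/XO./..X] X move#3: (1,2):-1/XOO/XOX/..X, (2,0):+1/XOO/XO./X.X*, (2,1):-1/XOO/XO./.XX
[XOO/XO./X.X] end (terminal -1, O#4); searched .OO/X../..X to 5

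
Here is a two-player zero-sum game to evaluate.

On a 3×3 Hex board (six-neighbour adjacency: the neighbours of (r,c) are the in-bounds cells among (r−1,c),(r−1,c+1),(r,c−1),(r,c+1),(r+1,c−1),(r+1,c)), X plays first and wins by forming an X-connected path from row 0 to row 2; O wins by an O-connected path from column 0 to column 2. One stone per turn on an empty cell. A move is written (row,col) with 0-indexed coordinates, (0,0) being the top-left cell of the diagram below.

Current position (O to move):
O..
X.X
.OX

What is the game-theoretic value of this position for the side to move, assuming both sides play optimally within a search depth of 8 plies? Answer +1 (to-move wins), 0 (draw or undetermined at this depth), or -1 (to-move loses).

[O../X.X/.OX] O move#1: (0,1):-1/OO./X.X/.OX*, (0,2):-1/O.O/X.X/.OX, (1,1):-1/O../XOX/.OX, (2,0):-1/O../X.X/OOX
[OO./X.X/.OX] X move#2: (0,2):+1/OOX/X.X/.OX*, (1,1):-1/OO./XXX/.OX, (2,0):-1/OO./X.X/XOX
[OOX/X.X/.OX] end (terminal -1, O#3); searched O../X.X/.OX to 8

value(O../X.X/.OX, O) = -1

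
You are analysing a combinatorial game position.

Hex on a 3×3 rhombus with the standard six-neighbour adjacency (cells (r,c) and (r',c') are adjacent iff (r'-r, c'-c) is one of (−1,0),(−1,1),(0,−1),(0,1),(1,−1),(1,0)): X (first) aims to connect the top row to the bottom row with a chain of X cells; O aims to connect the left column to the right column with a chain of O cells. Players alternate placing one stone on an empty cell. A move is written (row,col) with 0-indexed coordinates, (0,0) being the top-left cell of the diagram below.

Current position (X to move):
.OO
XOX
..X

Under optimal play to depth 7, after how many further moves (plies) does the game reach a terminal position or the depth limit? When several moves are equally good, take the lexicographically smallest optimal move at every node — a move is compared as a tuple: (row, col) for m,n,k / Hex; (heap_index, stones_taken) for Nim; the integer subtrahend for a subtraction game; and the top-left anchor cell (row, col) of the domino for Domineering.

PV length from [.OO/XOX/..X]: 2 plies

[.OO/XOX/..X] X move#1: (0,0):-1/XOO/XOX/..X*, (2,0):-1/.OO/XOX/X.X, (2,1):-1/.OO/XOX/.XX
[XOO/XOX/..X] O move#2: (2,0):+1/XOO/XOX/O.X*, (2,1):-1/XOO/XOX/.OX
[XOO/XOX/O.X] end (terminal -1, X#3); searched .OO/XOX/..X to 7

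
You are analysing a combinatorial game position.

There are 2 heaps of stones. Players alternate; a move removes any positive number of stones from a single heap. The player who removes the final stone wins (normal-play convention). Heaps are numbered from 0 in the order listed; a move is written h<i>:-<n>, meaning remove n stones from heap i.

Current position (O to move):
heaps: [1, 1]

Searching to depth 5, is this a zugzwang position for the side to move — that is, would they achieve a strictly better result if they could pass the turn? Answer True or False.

zugzwang((1,1), O) = True

p1 O@[(1,1)]: h0:-1[(0,1)]-1* h1:-1[(1,0)]-1
p2 X@[(0,1)]: h1:-1[(0,0)]+1*
p3 O@[(0,0)] terminal -1; root [(1,1)] d5
if O skipped the turn, X would face:
~ p1 X@[(1,1)]: h0:-1[(0,1)]-1* h1:-1[(1,0)]-1
~ p2 O@[(0,1)]: h1:-1[(0,0)]+1*
~ p3 X@[(0,0)] terminal -1; root [(1,1)] d5
compare (O): move=-1 vs pass=+1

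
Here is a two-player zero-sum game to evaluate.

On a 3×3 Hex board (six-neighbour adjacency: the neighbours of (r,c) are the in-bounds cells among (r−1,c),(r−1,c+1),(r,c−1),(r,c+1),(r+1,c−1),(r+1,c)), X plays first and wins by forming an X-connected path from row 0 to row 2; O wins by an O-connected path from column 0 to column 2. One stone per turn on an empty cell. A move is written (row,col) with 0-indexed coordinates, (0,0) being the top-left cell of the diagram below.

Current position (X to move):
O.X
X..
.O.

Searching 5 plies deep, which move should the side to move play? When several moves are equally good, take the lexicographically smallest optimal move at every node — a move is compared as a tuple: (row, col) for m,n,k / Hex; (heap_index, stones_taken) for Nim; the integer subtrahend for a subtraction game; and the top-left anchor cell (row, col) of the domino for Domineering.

[O.X/X../.O.] X move#1: (0,1):-1/OXX/X../.O., (1,1):-1/O.X/XX./.O., (1,2):+1/O.X/X.X/.O.*, (2,0):+1/O.X/X../XO., (2,2):+1/O.X/X../.OX
[O.X/X.X/.O.] O move#2: (0,1):-1/OOX/X.X/.O.*, (1,1):-1/O.X/XOX/.O., (2,0):-1/O.X/X.X/OO., (2,2):-1/O.X/X.X/.OO
[OOX/X.X/.O.] X move#3: (1,1):+1/OOX/XXX/.O.*, (2,0):+1/OOX/X.X/XO., (2,2):+1/OOX/X.X/.OX
[OOX/XXX/.O.] O move#4: (2,0):-1/OOX/XXX/OO.*, (2,2):-1/OOX/XXX/.OO
[OOX/XXX/OO.] X move#5: (2,2):+1/OOX/XXX/OOX*
[OOX/XXX/OOX] end (terminal -1, O#6); searched O.X/X../.O. to 5

X's best at [O.X/X../.O.]: (1,2)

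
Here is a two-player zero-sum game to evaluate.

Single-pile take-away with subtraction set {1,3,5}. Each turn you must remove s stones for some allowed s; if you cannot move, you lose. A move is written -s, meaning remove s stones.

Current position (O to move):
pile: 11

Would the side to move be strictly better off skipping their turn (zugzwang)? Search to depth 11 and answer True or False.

ply 1, O at 11 | -1=+1→10*; -3=+1→8; -5=+1→6
ply 2, X at 10 | -1=-1→9*; -3=-1→7; -5=-1→5
ply 3, O at 9 | -1=+1→8*; -3=+1→6; -5=+1→4
ply 4, X at 8 | -1=-1→7*; -3=-1→5; -5=-1→3
ply 5, O at 7 | -1=+1→6*; -3=+1→4; -5=+1→2
ply 6, X at 6 | -1=-1→5*; -3=-1→3; -5=-1→1
ply 7, O at 5 | -1=+1→4*; -3=+1→2; -5=+1→0
ply 8, X at 4 | -1=-1→3*; -3=-1→1
ply 9, O at 3 | -1=+1→2*; -3=+1→0
ply 10, X at 2 | -1=-1→1*
ply 11, O at 1 | -1=+1→0*
ply 12: 0 is terminal -1 (X); from 11 depth 11
pass branch (X moves first from the same position):
  | ply 1, X at 11 | -1=+1→10*; -3=+1→8; -5=+1→6
  | ply 2, O at 10 | -1=-1→9*; -3=-1→7; -5=-1→5
  | ply 3, X at 9 | -1=+1→8*; -3=+1→6; -5=+1→4
  | ply 4, O at 8 | -1=-1→7*; -3=-1→5; -5=-1→3
  | ply 5, X at 7 | -1=+1→6*; -3=+1→4; -5=+1→2
  | ply 6, O at 6 | -1=-1→5*; -3=-1→3; -5=-1→1
  | ply 7, X at 5 | -1=+1→4*; -3=+1→2; -5=+1→0
  | ply 8, O at 4 | -1=-1→3*; -3=-1→1
  | ply 9, X at 3 | -1=+1→2*; -3=+1→0
  | ply 10, O at 2 | -1=-1→1*
  | ply 11, X at 1 | -1=+1→0*
  | ply 12: 0 is terminal -1 (O); from 11 depth 11
O moving scores +1; O passing scores -1

zugzwang(11, O) = False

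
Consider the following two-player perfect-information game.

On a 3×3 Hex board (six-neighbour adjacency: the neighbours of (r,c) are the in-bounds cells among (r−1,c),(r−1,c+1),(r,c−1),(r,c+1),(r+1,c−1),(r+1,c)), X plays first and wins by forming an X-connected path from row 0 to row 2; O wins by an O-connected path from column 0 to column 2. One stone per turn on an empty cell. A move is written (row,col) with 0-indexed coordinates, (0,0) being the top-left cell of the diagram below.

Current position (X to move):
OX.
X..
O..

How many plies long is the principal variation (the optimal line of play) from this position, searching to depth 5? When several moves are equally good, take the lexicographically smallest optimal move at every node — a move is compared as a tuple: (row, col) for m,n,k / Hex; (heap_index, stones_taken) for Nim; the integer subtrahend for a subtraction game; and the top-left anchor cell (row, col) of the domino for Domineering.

[OX./X../O..] X move#1: (0,2):-1/OXX/X../O.., (1,1):-1/OX./XX./O.., (1,2):+1/OX./X.X/O..*, (2,1):-1/OX./X../OX., (2,2):-1/OX./X../O.X
[OX./X.X/O..] O move#2: (0,2):-1/OXO/X.X/O..*, (1,1):-1/OX./XOX/O.., (2,1):-1/OX./X.X/OO., (2,2):-1/OX./X.X/O.O
[OXO/X.X/O..] X move#3: (1,1):+1/OXO/XXX/O..*, (2,1):-1/OXO/X.X/OX., (2,2):-1/OXO/X.X/O.X
[OXO/XXX/O..] O move#4: (2,1):-1/OXO/XXX/OO.*, (2,2):-1/OXO/XXX/O.O
[OXO/XXX/OO.] X move#5: (2,2):+1/OXO/XXX/OOX*
[OXO/XXX/OOX] end (terminal -1, O#6); searched OX./X../O.. to 5

PV length from [OX./X../O..]: 5 plies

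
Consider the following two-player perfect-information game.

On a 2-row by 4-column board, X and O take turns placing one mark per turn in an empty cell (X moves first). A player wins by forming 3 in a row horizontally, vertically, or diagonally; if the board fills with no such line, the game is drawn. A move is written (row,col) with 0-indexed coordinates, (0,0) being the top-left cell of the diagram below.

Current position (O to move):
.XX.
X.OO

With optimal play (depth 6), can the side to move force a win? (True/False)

ply 1, O at .XX./X.OO | (0,0)=-1→OXX./X.OO; (0,3)=-1→.XXO/X.OO; (1,1)=+1→.XX./XOOO*
ply 2: .XX./XOOO is terminal -1 (X); from .XX./X.OO depth 6

O winning at [.XX./X.OO]: True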